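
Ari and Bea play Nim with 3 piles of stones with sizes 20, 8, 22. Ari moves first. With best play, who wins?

Nim-sum: 20 ^ 8 ^ 22 = 10.
The nim-sum is 10 ≠ 0, so this is an N-position: the player to move can win; Ari has a winning move.

Ari wins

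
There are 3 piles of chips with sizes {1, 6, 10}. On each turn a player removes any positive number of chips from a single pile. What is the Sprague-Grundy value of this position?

13

Compute the nim-sum pairwise:
1 XOR 6 = 7
7 XOR 10 = 13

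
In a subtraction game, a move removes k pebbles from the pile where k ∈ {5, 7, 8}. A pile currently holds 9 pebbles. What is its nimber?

1

Grundy values for subtraction set {5, 7, 8}:
k:     0  1  2  3  4  5  6  7  8  9
g(k):  0  0  0  0  0  1  1  1  1  1
So g(9) = 1.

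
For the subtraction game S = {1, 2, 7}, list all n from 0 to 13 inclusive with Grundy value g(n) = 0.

0, 3, 6, 9, 12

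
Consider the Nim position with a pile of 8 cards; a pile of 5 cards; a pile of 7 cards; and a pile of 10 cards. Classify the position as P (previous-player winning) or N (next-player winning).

P-position

Nim-sum: 8 ⊕ 5 ⊕ 7 ⊕ 10 = 0.
The nim-sum is 0, so this is a P-position: the player to move is in a losing position under optimal play.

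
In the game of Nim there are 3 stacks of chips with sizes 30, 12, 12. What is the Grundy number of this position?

30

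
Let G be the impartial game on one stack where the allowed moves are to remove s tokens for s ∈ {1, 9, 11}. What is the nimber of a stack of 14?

0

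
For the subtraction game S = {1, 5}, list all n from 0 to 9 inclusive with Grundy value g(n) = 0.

Grundy values for subtraction set {1, 5}:
g(0) = mex{} = 0
g(1) = mex{0} = 1
g(2) = mex{1} = 0
g(3) = mex{0} = 1
g(4) = mex{1} = 0
g(5) = mex{0} = 1
g(6) = mex{1} = 0
g(7) = mex{0} = 1
g(8) = mex{1} = 0
g(9) = mex{0} = 1
The P-positions (g = 0) in 0..9 are 0, 2, 4, 6, 8.

0, 2, 4, 6, 8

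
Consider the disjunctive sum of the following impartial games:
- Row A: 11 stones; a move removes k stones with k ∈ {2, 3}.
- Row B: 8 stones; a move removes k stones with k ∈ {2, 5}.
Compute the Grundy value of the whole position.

0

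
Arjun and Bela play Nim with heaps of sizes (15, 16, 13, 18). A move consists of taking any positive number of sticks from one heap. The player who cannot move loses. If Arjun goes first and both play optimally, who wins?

Bela wins

Compute the nim-sum pairwise:
15 ⊕ 16 = 31
31 ⊕ 13 = 18
18 ⊕ 18 = 0
The nim-sum is 0, so this is a P-position: the player to move is in a losing position under optimal play; Arjun is about to move from it and so loses — Bela wins.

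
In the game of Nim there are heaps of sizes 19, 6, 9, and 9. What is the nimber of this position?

21

Compute the nim-sum pairwise:
19 ^ 6 = 21
21 ^ 9 = 28
28 ^ 9 = 21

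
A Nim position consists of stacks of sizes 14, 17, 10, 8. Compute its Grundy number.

29

Nim-sum: 14 XOR 17 XOR 10 XOR 8 = 29.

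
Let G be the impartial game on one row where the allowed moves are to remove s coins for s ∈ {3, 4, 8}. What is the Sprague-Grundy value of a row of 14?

Compute g(0), g(1), … for moves {3, 4, 8}:
k:     0  1  2  3  4  5  6  7  8  9 10 11 12 13 14
g(k):  0  0  0  1  1  1  2  0  2  3  1  3  0  0  0
So g(14) = 0.

0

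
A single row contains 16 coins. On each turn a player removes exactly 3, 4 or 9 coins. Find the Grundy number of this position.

Grundy values for subtraction set {3, 4, 9}:
k:     0  1  2  3  4  5  6  7  8  9 10 11 12 13 14 15 16
g(k):  0  0  0  1  1  1  2  0  0  3  1  1  2  0  0  0  1
So g(16) = 1.

1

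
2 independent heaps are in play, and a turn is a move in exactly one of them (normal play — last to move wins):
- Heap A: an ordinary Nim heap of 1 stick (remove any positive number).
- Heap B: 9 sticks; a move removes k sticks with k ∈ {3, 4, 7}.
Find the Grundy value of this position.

2

Heap A is a plain Nim heap of size 1, so its Grundy value is 1.
For heap B, compute g(0), g(1), … with moves {3, 4, 7}:
k:     0  1  2  3  4  5  6  7  8  9
g(k):  0  0  0  1  1  1  2  2  2  3
So g(9) = 3.
By the Sprague-Grundy theorem, the Grundy value of a sum of independent games is the XOR of the component values.
Combined value = 1 ⊕ 3 = 2.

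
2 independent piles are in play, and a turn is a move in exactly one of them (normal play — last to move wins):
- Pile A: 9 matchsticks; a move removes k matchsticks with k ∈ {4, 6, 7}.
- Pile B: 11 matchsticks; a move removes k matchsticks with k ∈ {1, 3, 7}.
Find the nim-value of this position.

3

Grundy values for pile A (subtraction set {4, 6, 7}):
g(0) = mex{} = 0
g(1) = mex{} = 0
g(2) = mex{} = 0
g(3) = mex{} = 0
g(4) = mex{0} = 1
g(5) = mex{0} = 1
g(6) = mex{0} = 1
g(7) = mex{0} = 1
g(8) = mex{0,1} = 2
g(9) = mex{0,1} = 2
So g(9) = 2.
Grundy values for pile B (subtraction set {1, 3, 7}):
g(0) = mex{} = 0
g(1) = mex{0} = 1
g(2) = mex{1} = 0
g(3) = mex{0} = 1
g(4) = mex{1} = 0
g(5) = mex{0} = 1
g(6) = mex{1} = 0
g(7) = mex{0} = 1
g(8) = mex{1} = 0
g(9) = mex{0} = 1
g(10) = mex{1} = 0
g(11) = mex{0} = 1
So g(11) = 1.
The value of a disjunctive sum is the nim-sum of the parts.
Combined value = 2 XOR 1 = 3.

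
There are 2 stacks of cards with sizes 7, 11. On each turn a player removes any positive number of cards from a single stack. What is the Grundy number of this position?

12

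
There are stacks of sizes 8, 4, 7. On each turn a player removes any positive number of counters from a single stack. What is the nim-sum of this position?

Nim-sum: 8 ^ 4 ^ 7 = 11.

11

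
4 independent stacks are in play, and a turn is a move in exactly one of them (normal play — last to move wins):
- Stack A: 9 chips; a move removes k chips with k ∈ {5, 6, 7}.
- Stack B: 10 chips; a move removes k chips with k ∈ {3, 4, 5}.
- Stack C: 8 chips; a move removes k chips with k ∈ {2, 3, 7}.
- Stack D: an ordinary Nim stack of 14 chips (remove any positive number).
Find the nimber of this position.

Build the Grundy sequence for stack A with g(k) = mex{g(k−s) : s ∈ {5, 6, 7}, s ≤ k}:
g(0) = mex{} = 0
g(1) = mex{} = 0
g(2) = mex{} = 0
g(3) = mex{} = 0
g(4) = mex{} = 0
g(5) = mex{0} = 1
g(6) = mex{0} = 1
g(7) = mex{0} = 1
g(8) = mex{0} = 1
g(9) = mex{0} = 1
So g(9) = 1.
For stack B, compute g(0), g(1), … with moves {3, 4, 5}:
g(0) = mex{} = 0
g(1) = mex{} = 0
g(2) = mex{} = 0
g(3) = mex{0} = 1
g(4) = mex{0} = 1
g(5) = mex{0} = 1
g(6) = mex{0,1} = 2
g(7) = mex{0,1} = 2
g(8) = mex{1} = 0
g(9) = mex{1,2} = 0
g(10) = mex{1,2} = 0
So g(10) = 0.
Grundy values for stack C (subtraction set {2, 3, 7}):
g(0) = mex{} = 0
g(1) = mex{} = 0
g(2) = mex{0} = 1
g(3) = mex{0} = 1
g(4) = mex{0,1} = 2
g(5) = mex{1} = 0
g(6) = mex{1,2} = 0
g(7) = mex{0,2} = 1
g(8) = mex{0} = 1
So g(8) = 1.
Stack D is a plain Nim stack of size 14, so its Grundy value is 14.
The value of a disjunctive sum is the nim-sum of the parts.
Combined value = 1 ⊕ 0 ⊕ 1 ⊕ 14 = 14.

14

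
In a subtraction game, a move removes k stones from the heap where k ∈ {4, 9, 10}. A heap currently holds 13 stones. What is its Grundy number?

3

Compute g(0), g(1), … for moves {4, 9, 10}:
g(0) = mex{} = 0
g(1) = mex{} = 0
g(2) = mex{} = 0
g(3) = mex{} = 0
g(4) = mex{0} = 1
g(5) = mex{0} = 1
g(6) = mex{0} = 1
g(7) = mex{0} = 1
g(8) = mex{1} = 0
g(9) = mex{0,1} = 2
g(10) = mex{0,1} = 2
g(11) = mex{0,1} = 2
g(12) = mex{0} = 1
g(13) = mex{0,1,2} = 3
So g(13) = 3.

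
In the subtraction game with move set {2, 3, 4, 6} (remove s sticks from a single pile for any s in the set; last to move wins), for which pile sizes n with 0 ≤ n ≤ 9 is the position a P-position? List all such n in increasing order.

0, 1, 8, 9

Grundy values for subtraction set {2, 3, 4, 6}:
k:     0  1  2  3  4  5  6  7  8  9
g(k):  0  0  1  1  2  2  3  3  0  0
The P-positions (g = 0) in 0..9 are 0, 1, 8, 9.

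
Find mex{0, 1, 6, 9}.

2

The values 0, 1 are all present; 2 is the first non-negative integer missing from the set.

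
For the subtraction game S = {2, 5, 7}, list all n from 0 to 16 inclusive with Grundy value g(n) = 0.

Grundy values for subtraction set {2, 5, 7}:
k:     0  1  2  3  4  5  6  7  8  9 10 11 12 13 14 15 16
g(k):  0  0  1  1  0  2  1  3  2  2  0  3  1  0  0  1  1
The P-positions (g = 0) in 0..16 are 0, 1, 4, 10, 13, 14.

0, 1, 4, 10, 13, 14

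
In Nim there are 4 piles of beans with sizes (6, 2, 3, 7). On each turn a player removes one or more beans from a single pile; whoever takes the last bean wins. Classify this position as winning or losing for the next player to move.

Losing position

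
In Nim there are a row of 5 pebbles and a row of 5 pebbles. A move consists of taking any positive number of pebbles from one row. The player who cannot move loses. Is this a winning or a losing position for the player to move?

Losing position

In binary:
  101  (5)
  101  (5)
  ---
  000  (0)
The nim-sum is 0, so this is a P-position: the player to move is in a losing position under optimal play.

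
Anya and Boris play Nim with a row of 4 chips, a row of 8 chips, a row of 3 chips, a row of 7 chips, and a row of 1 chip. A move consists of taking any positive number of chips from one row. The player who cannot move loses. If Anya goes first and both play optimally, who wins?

In binary:
  0100  (4)
  1000  (8)
  0011  (3)
  0111  (7)
  0001  (1)
  ----
  1001  (9)
The nim-sum is 9 ≠ 0, so this is an N-position: the player to move can win; Anya has a winning move.

Anya wins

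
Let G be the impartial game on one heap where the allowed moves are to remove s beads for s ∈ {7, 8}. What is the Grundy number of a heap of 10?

1

Grundy values for subtraction set {7, 8}:
g(0) = mex{} = 0
g(1) = mex{} = 0
g(2) = mex{} = 0
g(3) = mex{} = 0
g(4) = mex{} = 0
g(5) = mex{} = 0
g(6) = mex{} = 0
g(7) = mex{0} = 1
g(8) = mex{0} = 1
g(9) = mex{0} = 1
g(10) = mex{0} = 1
So g(10) = 1.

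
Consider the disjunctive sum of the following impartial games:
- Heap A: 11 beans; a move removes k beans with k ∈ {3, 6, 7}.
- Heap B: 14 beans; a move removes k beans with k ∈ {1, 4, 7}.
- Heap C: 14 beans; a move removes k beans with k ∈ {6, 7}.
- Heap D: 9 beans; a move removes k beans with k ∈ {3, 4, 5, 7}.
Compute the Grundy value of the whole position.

Build the Grundy sequence for heap A with g(k) = mex{g(k−s) : s ∈ {3, 6, 7}, s ≤ k}:
k:     0  1  2  3  4  5  6  7  8  9 10 11
g(k):  0  0  0  1  1  1  2  2  2  3  0  0
So g(11) = 0.
Grundy values for heap B (subtraction set {1, 4, 7}):
g(0) = mex{} = 0
g(1) = mex{0} = 1
g(2) = mex{1} = 0
g(3) = mex{0} = 1
g(4) = mex{0,1} = 2
g(5) = mex{1,2} = 0
g(6) = mex{0} = 1
g(7) = mex{0,1} = 2
g(8) = mex{1,2} = 0
g(9) = mex{0} = 1
g(10) = mex{1} = 0
g(11) = mex{0,2} = 1
g(12) = mex{0,1} = 2
g(13) = mex{1,2} = 0
g(14) = mex{0,2} = 1
So g(14) = 1.
Build the Grundy sequence for heap C with g(k) = mex{g(k−s) : s ∈ {6, 7}, s ≤ k}:
g(0) = mex{} = 0
g(1) = mex{} = 0
g(2) = mex{} = 0
g(3) = mex{} = 0
g(4) = mex{} = 0
g(5) = mex{} = 0
g(6) = mex{0} = 1
g(7) = mex{0} = 1
g(8) = mex{0} = 1
g(9) = mex{0} = 1
g(10) = mex{0} = 1
g(11) = mex{0} = 1
g(12) = mex{0,1} = 2
g(13) = mex{1} = 0
g(14) = mex{1} = 0
So g(14) = 0.
Build the Grundy sequence for heap D with g(k) = mex{g(k−s) : s ∈ {3, 4, 5, 7}, s ≤ k}:
k:     0  1  2  3  4  5  6  7  8  9
g(k):  0  0  0  1  1  1  2  2  2  3
So g(9) = 3.
The value of a disjunctive sum is the nim-sum of the parts.
Combined value = 0 XOR 1 XOR 0 XOR 3 = 2.

2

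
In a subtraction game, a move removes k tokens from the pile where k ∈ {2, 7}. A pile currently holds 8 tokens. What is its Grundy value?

2

Grundy values for subtraction set {2, 7}:
g(0) = mex{} = 0
g(1) = mex{} = 0
g(2) = mex{0} = 1
g(3) = mex{0} = 1
g(4) = mex{1} = 0
g(5) = mex{1} = 0
g(6) = mex{0} = 1
g(7) = mex{0} = 1
g(8) = mex{0,1} = 2
So g(8) = 2.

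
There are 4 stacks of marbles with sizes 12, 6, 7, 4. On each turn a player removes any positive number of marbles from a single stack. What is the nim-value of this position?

9

Nim-sum: 12 ⊕ 6 ⊕ 7 ⊕ 4 = 9.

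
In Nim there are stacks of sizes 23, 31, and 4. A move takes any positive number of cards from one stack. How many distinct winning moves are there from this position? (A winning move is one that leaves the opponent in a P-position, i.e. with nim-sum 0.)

1

In binary:
  10111  (23)
  11111  (31)
  00100  (4)
  -----
  01100  (12)
The overall nim-sum is X = 12. A stack of size p has a winning move iff p XOR X < p (reduce it to p XOR X).
  23: 23 XOR 12 = 27 ≥ 23 — no move.
  31: 31 XOR 12 = 19 < 31 — winning move (to 19).
  4: 4 XOR 12 = 8 ≥ 4 — no move.
That gives 1 winning move.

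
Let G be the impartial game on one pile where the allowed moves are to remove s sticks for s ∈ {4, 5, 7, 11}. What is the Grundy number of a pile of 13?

3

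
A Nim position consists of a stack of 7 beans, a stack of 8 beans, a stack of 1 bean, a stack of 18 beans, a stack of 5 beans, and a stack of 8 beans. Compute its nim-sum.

17

Nim-sum: 7 ^ 8 ^ 1 ^ 18 ^ 5 ^ 8 = 17.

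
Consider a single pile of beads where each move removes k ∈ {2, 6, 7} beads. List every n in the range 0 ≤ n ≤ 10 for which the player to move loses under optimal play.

Compute g(0), g(1), … for moves {2, 6, 7}:
g(0) = mex{} = 0
g(1) = mex{} = 0
g(2) = mex{0} = 1
g(3) = mex{0} = 1
g(4) = mex{1} = 0
g(5) = mex{1} = 0
g(6) = mex{0} = 1
g(7) = mex{0} = 1
g(8) = mex{0,1} = 2
g(9) = mex{1} = 0
g(10) = mex{0,1,2} = 3
The P-positions (g = 0) in 0..10 are 0, 1, 4, 5, 9.

0, 1, 4, 5, 9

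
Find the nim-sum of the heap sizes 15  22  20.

13

Write each in binary and XOR column by column:
  01111  (15)
  10110  (22)
  10100  (20)
  -----
  01101  (13)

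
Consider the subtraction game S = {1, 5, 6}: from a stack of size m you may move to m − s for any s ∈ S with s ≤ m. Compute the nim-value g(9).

3

Grundy values for subtraction set {1, 5, 6}:
g(0) = mex{} = 0
g(1) = mex{0} = 1
g(2) = mex{1} = 0
g(3) = mex{0} = 1
g(4) = mex{1} = 0
g(5) = mex{0} = 1
g(6) = mex{0,1} = 2
g(7) = mex{0,1,2} = 3
g(8) = mex{0,1,3} = 2
g(9) = mex{0,1,2} = 3
So g(9) = 3.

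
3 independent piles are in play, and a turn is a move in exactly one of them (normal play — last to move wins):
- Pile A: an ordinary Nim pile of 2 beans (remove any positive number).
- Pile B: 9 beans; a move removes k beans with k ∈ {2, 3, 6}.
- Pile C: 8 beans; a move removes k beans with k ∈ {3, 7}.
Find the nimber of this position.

Pile A is a plain Nim pile of size 2, so its Grundy value is 2.
Build the Grundy sequence for pile B with g(k) = mex{g(k−s) : s ∈ {2, 3, 6}, s ≤ k}:
g(0) = mex{} = 0
g(1) = mex{} = 0
g(2) = mex{0} = 1
g(3) = mex{0} = 1
g(4) = mex{0,1} = 2
g(5) = mex{1} = 0
g(6) = mex{0,1,2} = 3
g(7) = mex{0,2} = 1
g(8) = mex{0,1,3} = 2
g(9) = mex{1,3} = 0
So g(9) = 0.
For pile C, compute g(0), g(1), … with moves {3, 7}:
g(0) = mex{} = 0
g(1) = mex{} = 0
g(2) = mex{} = 0
g(3) = mex{0} = 1
g(4) = mex{0} = 1
g(5) = mex{0} = 1
g(6) = mex{1} = 0
g(7) = mex{0,1} = 2
g(8) = mex{0,1} = 2
So g(8) = 2.
By the Sprague-Grundy theorem, the Grundy value of a sum of independent games is the XOR of the component values.
Combined value = 2 ⊕ 0 ⊕ 2 = 0.

0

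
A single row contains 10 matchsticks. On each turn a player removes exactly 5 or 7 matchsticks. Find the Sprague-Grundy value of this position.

Compute g(0), g(1), … for moves {5, 7}:
k:     0  1  2  3  4  5  6  7  8  9 10
g(k):  0  0  0  0  0  1  1  1  1  1  2
So g(10) = 2.

2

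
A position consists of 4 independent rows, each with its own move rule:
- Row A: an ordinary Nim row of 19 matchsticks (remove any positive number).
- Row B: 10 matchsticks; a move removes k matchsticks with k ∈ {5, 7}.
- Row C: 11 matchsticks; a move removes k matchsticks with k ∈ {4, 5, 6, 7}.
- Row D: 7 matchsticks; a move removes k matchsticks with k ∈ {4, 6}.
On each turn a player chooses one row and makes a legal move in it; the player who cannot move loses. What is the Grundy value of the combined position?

16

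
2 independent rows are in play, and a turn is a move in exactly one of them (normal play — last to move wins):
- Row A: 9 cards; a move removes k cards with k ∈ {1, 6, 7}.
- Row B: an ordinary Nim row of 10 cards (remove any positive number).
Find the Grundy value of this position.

9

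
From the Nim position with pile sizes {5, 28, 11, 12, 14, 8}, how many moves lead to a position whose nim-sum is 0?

1

Write each in binary and XOR column by column:
  00101  (5)
  11100  (28)
  01011  (11)
  01100  (12)
  01110  (14)
  01000  (8)
  -----
  11000  (24)
The overall nim-sum is X = 24. A pile of size p has a winning move iff p XOR X < p (reduce it to p XOR X).
  5: 5 XOR 24 = 29 ≥ 5 — no move.
  28: 28 XOR 24 = 4 < 28 — winning move (to 4).
  11: 11 XOR 24 = 19 ≥ 11 — no move.
  12: 12 XOR 24 = 20 ≥ 12 — no move.
  14: 14 XOR 24 = 22 ≥ 14 — no move.
  8: 8 XOR 24 = 16 ≥ 8 — no move.
That gives 1 winning move.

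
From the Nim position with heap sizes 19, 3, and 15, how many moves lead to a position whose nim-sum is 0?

In binary:
  10011  (19)
  00011  (3)
  01111  (15)
  -----
  11111  (31)
The overall nim-sum is X = 31. A heap of size p has a winning move iff p XOR X < p (reduce it to p XOR X).
  19: 19 XOR 31 = 12 < 19 — winning move (to 12).
  3: 3 XOR 31 = 28 ≥ 3 — no move.
  15: 15 XOR 31 = 16 ≥ 15 — no move.
That gives 1 winning move.

1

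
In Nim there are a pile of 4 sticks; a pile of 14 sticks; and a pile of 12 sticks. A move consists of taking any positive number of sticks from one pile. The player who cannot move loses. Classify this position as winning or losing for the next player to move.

Winning position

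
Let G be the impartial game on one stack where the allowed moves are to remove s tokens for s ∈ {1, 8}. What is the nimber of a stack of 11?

0

Compute g(0), g(1), … for moves {1, 8}:
k:     0  1  2  3  4  5  6  7  8  9 10 11
g(k):  0  1  0  1  0  1  0  1  2  0  1  0
So g(11) = 0.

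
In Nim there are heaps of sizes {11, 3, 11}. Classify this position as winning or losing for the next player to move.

Winning position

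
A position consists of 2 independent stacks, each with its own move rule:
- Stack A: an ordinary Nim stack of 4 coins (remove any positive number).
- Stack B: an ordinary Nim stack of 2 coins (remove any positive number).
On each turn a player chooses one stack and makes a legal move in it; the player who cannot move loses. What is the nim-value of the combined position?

6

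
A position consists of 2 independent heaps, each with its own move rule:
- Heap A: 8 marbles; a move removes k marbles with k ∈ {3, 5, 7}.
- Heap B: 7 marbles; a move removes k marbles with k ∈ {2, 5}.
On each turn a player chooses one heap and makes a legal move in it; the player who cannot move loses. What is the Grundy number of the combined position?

2

Grundy values for heap A (subtraction set {3, 5, 7}):
g(0) = mex{} = 0
g(1) = mex{} = 0
g(2) = mex{} = 0
g(3) = mex{0} = 1
g(4) = mex{0} = 1
g(5) = mex{0} = 1
g(6) = mex{0,1} = 2
g(7) = mex{0,1} = 2
g(8) = mex{0,1} = 2
So g(8) = 2.
For heap B, compute g(0), g(1), … with moves {2, 5}:
g(0) = mex{} = 0
g(1) = mex{} = 0
g(2) = mex{0} = 1
g(3) = mex{0} = 1
g(4) = mex{1} = 0
g(5) = mex{0,1} = 2
g(6) = mex{0} = 1
g(7) = mex{1,2} = 0
So g(7) = 0.
The value of a disjunctive sum is the nim-sum of the parts.
Combined value = 2 ⊕ 0 = 2.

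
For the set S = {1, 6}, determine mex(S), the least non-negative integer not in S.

0 is not in the set, so the mex is 0.

0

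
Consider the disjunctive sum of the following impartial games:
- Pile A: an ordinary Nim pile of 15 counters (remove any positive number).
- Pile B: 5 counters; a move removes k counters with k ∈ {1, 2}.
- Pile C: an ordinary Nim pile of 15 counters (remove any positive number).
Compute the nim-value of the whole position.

2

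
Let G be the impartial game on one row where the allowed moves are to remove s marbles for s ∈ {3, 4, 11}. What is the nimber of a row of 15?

Grundy values for subtraction set {3, 4, 11}:
k:     0  1  2  3  4  5  6  7  8  9 10 11 12 13 14 15
g(k):  0  0  0  1  1  1  2  0  0  0  1  1  1  2  0  0
So g(15) = 0.

0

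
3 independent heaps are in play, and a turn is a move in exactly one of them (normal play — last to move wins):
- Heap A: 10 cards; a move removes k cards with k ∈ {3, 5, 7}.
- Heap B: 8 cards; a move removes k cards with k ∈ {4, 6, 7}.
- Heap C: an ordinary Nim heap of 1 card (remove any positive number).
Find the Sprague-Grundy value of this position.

3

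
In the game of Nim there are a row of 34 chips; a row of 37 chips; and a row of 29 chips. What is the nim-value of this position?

26

Write each in binary and XOR column by column:
  100010  (34)
  100101  (37)
  011101  (29)
  ------
  011010  (26)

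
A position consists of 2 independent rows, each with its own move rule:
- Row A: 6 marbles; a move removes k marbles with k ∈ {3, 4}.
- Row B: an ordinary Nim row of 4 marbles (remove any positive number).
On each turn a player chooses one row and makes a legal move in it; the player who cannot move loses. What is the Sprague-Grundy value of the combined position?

6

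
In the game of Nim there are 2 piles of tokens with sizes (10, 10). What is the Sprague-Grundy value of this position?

0

Compute the nim-sum pairwise:
10 XOR 10 = 0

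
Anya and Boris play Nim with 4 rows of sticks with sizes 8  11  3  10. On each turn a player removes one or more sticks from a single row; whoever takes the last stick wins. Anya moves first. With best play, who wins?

Anya wins

Nim-sum: 8 XOR 11 XOR 3 XOR 10 = 10.
The nim-sum is 10 ≠ 0, so this is an N-position: the player to move can win; Anya has a winning move.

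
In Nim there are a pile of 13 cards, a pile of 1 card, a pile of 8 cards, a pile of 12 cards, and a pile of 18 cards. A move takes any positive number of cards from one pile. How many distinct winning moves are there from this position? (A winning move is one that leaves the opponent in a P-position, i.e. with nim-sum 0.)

Nim-sum: 13 ^ 1 ^ 8 ^ 12 ^ 18 = 26.
The overall nim-sum is X = 26. A pile of size p has a winning move iff p XOR X < p (reduce it to p XOR X).
  13: 13 XOR 26 = 23 ≥ 13 — no move.
  1: 1 XOR 26 = 27 ≥ 1 — no move.
  8: 8 XOR 26 = 18 ≥ 8 — no move.
  12: 12 XOR 26 = 22 ≥ 12 — no move.
  18: 18 XOR 26 = 8 < 18 — winning move (to 8).
That gives 1 winning move.

1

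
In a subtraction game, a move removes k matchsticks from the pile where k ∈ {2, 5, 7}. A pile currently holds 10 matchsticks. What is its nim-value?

0

Grundy values for subtraction set {2, 5, 7}:
g(0) = mex{} = 0
g(1) = mex{} = 0
g(2) = mex{0} = 1
g(3) = mex{0} = 1
g(4) = mex{1} = 0
g(5) = mex{0,1} = 2
g(6) = mex{0} = 1
g(7) = mex{0,1,2} = 3
g(8) = mex{0,1} = 2
g(9) = mex{0,1,3} = 2
g(10) = mex{1,2} = 0
So g(10) = 0.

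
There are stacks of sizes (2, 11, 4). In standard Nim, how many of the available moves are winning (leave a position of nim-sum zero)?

Bitwise XOR of the heap sizes:
  0010  (2)
  1011  (11)
  0100  (4)
  ----
  1101  (13)
The overall nim-sum is X = 13. A stack of size p has a winning move iff p XOR X < p (reduce it to p XOR X).
  2: 2 XOR 13 = 15 ≥ 2 — no move.
  11: 11 XOR 13 = 6 < 11 — winning move (to 6).
  4: 4 XOR 13 = 9 ≥ 4 — no move.
That gives 1 winning move.

1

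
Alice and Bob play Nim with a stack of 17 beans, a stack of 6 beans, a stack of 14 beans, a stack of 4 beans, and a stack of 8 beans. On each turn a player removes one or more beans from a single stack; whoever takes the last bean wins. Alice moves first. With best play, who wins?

Alice wins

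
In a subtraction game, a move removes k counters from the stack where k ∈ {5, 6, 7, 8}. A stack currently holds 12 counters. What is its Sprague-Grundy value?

2

Grundy values for subtraction set {5, 6, 7, 8}:
g(0) = mex{} = 0
g(1) = mex{} = 0
g(2) = mex{} = 0
g(3) = mex{} = 0
g(4) = mex{} = 0
g(5) = mex{0} = 1
g(6) = mex{0} = 1
g(7) = mex{0} = 1
g(8) = mex{0} = 1
g(9) = mex{0} = 1
g(10) = mex{0,1} = 2
g(11) = mex{0,1} = 2
g(12) = mex{0,1} = 2
So g(12) = 2.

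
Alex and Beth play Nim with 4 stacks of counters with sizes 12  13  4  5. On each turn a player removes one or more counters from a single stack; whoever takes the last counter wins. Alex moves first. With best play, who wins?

Compute the nim-sum pairwise:
12 XOR 13 = 1
1 XOR 4 = 5
5 XOR 5 = 0
The nim-sum is 0, so this is a P-position: the player to move is in a losing position under optimal play; Alex is about to move from it and so loses — Beth wins.

Beth wins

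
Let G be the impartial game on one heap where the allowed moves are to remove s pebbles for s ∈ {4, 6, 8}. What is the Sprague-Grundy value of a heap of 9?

Compute g(0), g(1), … for moves {4, 6, 8}:
g(0) = mex{} = 0
g(1) = mex{} = 0
g(2) = mex{} = 0
g(3) = mex{} = 0
g(4) = mex{0} = 1
g(5) = mex{0} = 1
g(6) = mex{0} = 1
g(7) = mex{0} = 1
g(8) = mex{0,1} = 2
g(9) = mex{0,1} = 2
So g(9) = 2.

2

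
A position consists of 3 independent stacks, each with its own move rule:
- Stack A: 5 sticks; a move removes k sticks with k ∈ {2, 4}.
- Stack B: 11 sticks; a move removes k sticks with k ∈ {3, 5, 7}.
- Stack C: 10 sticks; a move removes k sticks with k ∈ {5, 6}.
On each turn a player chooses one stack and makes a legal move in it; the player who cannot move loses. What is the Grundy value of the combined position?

For stack A, compute g(0), g(1), … with moves {2, 4}:
g(0) = mex{} = 0
g(1) = mex{} = 0
g(2) = mex{0} = 1
g(3) = mex{0} = 1
g(4) = mex{0,1} = 2
g(5) = mex{0,1} = 2
So g(5) = 2.
For stack B, compute g(0), g(1), … with moves {3, 5, 7}:
g(0) = mex{} = 0
g(1) = mex{} = 0
g(2) = mex{} = 0
g(3) = mex{0} = 1
g(4) = mex{0} = 1
g(5) = mex{0} = 1
g(6) = mex{0,1} = 2
g(7) = mex{0,1} = 2
g(8) = mex{0,1} = 2
g(9) = mex{0,1,2} = 3
g(10) = mex{1,2} = 0
g(11) = mex{1,2} = 0
So g(11) = 0.
For stack C, compute g(0), g(1), … with moves {5, 6}:
g(0) = mex{} = 0
g(1) = mex{} = 0
g(2) = mex{} = 0
g(3) = mex{} = 0
g(4) = mex{} = 0
g(5) = mex{0} = 1
g(6) = mex{0} = 1
g(7) = mex{0} = 1
g(8) = mex{0} = 1
g(9) = mex{0} = 1
g(10) = mex{0,1} = 2
So g(10) = 2.
By the Sprague-Grundy theorem, the Grundy value of a sum of independent games is the XOR of the component values.
Combined value = 2 XOR 0 XOR 2 = 0.

0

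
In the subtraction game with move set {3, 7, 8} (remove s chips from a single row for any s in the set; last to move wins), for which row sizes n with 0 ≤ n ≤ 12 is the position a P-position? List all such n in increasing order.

0, 1, 2, 6, 11, 12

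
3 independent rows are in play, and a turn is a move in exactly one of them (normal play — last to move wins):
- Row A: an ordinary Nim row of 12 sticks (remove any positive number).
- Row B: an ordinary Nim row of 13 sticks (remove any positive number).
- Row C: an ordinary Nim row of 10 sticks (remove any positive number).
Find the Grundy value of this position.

11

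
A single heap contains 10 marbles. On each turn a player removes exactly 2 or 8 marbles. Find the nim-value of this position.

0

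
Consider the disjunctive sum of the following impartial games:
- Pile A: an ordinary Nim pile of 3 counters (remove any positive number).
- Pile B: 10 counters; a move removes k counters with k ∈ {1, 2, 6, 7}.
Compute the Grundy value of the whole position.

1

Pile A is a plain Nim pile of size 3, so its Grundy value is 3.
Build the Grundy sequence for pile B with g(k) = mex{g(k−s) : s ∈ {1, 2, 6, 7}, s ≤ k}:
k:     0  1  2  3  4  5  6  7  8  9 10
g(k):  0  1  2  0  1  2  3  4  0  1  2
So g(10) = 2.
By the Sprague-Grundy theorem, the Grundy value of a sum of independent games is the XOR of the component values.
Combined value = 3 ⊕ 2 = 1.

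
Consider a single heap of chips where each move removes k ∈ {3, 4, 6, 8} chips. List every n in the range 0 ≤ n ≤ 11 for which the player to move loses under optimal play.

0, 1, 2, 11

Grundy values for subtraction set {3, 4, 6, 8}:
k:     0  1  2  3  4  5  6  7  8  9 10 11
g(k):  0  0  0  1  1  1  2  2  2  3  3  0
The P-positions (g = 0) in 0..11 are 0, 1, 2, 11.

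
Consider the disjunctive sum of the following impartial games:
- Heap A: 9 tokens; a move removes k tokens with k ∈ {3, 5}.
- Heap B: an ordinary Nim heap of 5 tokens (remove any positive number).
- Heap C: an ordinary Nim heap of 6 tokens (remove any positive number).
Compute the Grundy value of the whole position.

Build the Grundy sequence for heap A with g(k) = mex{g(k−s) : s ∈ {3, 5}, s ≤ k}:
k:     0  1  2  3  4  5  6  7  8  9
g(k):  0  0  0  1  1  1  2  2  0  0
So g(9) = 0.
Heap B is a plain Nim heap of size 5, so its Grundy value is 5.
Heap C is a plain Nim heap of size 6, so its Grundy value is 6.
By the Sprague-Grundy theorem, the Grundy value of a sum of independent games is the XOR of the component values.
Combined value = 0 ⊕ 5 ⊕ 6 = 3.

3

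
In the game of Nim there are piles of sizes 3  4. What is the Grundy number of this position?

Compute the nim-sum pairwise:
3 ⊕ 4 = 7

7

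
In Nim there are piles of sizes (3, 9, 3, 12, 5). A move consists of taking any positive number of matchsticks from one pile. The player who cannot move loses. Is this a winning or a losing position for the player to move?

Losing position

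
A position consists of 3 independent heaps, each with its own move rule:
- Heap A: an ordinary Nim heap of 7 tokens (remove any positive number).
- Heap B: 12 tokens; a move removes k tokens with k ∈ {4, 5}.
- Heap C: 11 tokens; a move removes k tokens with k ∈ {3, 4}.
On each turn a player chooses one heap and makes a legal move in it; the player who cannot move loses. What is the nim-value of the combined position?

6

Heap A is a plain Nim heap of size 7, so its Grundy value is 7.
Build the Grundy sequence for heap B with g(k) = mex{g(k−s) : s ∈ {4, 5}, s ≤ k}:
k:     0  1  2  3  4  5  6  7  8  9 10 11 12
g(k):  0  0  0  0  1  1  1  1  2  0  0  0  0
So g(12) = 0.
Build the Grundy sequence for heap C with g(k) = mex{g(k−s) : s ∈ {3, 4}, s ≤ k}:
g(0) = mex{} = 0
g(1) = mex{} = 0
g(2) = mex{} = 0
g(3) = mex{0} = 1
g(4) = mex{0} = 1
g(5) = mex{0} = 1
g(6) = mex{0,1} = 2
g(7) = mex{1} = 0
g(8) = mex{1} = 0
g(9) = mex{1,2} = 0
g(10) = mex{0,2} = 1
g(11) = mex{0} = 1
So g(11) = 1.
The value of a disjunctive sum is the nim-sum of the parts.
Combined value = 7 XOR 0 XOR 1 = 6.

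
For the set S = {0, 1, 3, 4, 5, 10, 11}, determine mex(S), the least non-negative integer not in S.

The values 0, 1 are all present; 2 is the first non-negative integer missing from the set.

2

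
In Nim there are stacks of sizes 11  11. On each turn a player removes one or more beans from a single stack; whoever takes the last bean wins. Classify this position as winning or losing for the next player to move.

Compute the nim-sum pairwise:
11 XOR 11 = 0
The nim-sum is 0, so this is a P-position: the player to move is in a losing position under optimal play.

Losing position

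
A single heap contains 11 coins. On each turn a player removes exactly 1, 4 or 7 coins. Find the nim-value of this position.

1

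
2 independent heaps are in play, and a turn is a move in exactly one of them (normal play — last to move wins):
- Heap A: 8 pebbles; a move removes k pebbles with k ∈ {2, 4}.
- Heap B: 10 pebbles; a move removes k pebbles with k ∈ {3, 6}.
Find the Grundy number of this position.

1

Grundy values for heap A (subtraction set {2, 4}):
k:     0  1  2  3  4  5  6  7  8
g(k):  0  0  1  1  2  2  0  0  1
So g(8) = 1.
Build the Grundy sequence for heap B with g(k) = mex{g(k−s) : s ∈ {3, 6}, s ≤ k}:
k:     0  1  2  3  4  5  6  7  8  9 10
g(k):  0  0  0  1  1  1  2  2  2  0  0
So g(10) = 0.
By the Sprague-Grundy theorem, the Grundy value of a sum of independent games is the XOR of the component values.
Combined value = 1 ⊕ 0 = 1.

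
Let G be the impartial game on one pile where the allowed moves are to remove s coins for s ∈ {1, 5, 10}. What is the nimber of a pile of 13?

3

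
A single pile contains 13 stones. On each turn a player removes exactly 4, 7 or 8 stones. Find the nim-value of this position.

Compute g(0), g(1), … for moves {4, 7, 8}:
k:     0  1  2  3  4  5  6  7  8  9 10 11 12 13
g(k):  0  0  0  0  1  1  1  1  2  2  2  2  0  0
So g(13) = 0.

0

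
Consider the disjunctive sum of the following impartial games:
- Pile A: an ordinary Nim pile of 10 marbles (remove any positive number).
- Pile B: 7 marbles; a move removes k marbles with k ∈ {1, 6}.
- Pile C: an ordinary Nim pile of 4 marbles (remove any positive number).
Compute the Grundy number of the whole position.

14

Pile A is a plain Nim pile of size 10, so its Grundy value is 10.
Build the Grundy sequence for pile B with g(k) = mex{g(k−s) : s ∈ {1, 6}, s ≤ k}:
k:     0  1  2  3  4  5  6  7
g(k):  0  1  0  1  0  1  2  0
So g(7) = 0.
Pile C is a plain Nim pile of size 4, so its Grundy value is 4.
By the Sprague-Grundy theorem, the Grundy value of a sum of independent games is the XOR of the component values.
Combined value = 10 XOR 0 XOR 4 = 14.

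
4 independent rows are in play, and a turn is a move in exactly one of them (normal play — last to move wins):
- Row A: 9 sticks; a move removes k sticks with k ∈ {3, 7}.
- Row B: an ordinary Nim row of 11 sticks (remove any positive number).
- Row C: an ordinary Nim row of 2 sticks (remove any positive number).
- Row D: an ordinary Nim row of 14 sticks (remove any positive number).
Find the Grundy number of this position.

For row A, compute g(0), g(1), … with moves {3, 7}:
g(0) = mex{} = 0
g(1) = mex{} = 0
g(2) = mex{} = 0
g(3) = mex{0} = 1
g(4) = mex{0} = 1
g(5) = mex{0} = 1
g(6) = mex{1} = 0
g(7) = mex{0,1} = 2
g(8) = mex{0,1} = 2
g(9) = mex{0} = 1
So g(9) = 1.
Row B is a plain Nim row of size 11, so its Grundy value is 11.
Row C is a plain Nim row of size 2, so its Grundy value is 2.
Row D is a plain Nim row of size 14, so its Grundy value is 14.
The value of a disjunctive sum is the nim-sum of the parts.
Combined value = 1 ⊕ 11 ⊕ 2 ⊕ 14 = 6.

6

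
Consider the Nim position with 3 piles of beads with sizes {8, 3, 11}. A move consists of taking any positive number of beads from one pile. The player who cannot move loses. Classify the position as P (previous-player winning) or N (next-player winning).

Write each in binary and XOR column by column:
  1000  (8)
  0011  (3)
  1011  (11)
  ----
  0000  (0)
The nim-sum is 0, so this is a P-position: the player to move is in a losing position under optimal play.

P-position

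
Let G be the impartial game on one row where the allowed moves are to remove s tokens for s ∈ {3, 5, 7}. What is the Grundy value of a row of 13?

1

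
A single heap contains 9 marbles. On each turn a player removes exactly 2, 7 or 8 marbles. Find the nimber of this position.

Compute g(0), g(1), … for moves {2, 7, 8}:
k:     0  1  2  3  4  5  6  7  8  9
g(k):  0  0  1  1  0  0  1  1  2  2
So g(9) = 2.

2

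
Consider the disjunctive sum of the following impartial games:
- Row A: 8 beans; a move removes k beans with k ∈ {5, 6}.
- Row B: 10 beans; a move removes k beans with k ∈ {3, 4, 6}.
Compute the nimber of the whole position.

1

For row A, compute g(0), g(1), … with moves {5, 6}:
k:     0  1  2  3  4  5  6  7  8
g(k):  0  0  0  0  0  1  1  1  1
So g(8) = 1.
Build the Grundy sequence for row B with g(k) = mex{g(k−s) : s ∈ {3, 4, 6}, s ≤ k}:
g(0) = mex{} = 0
g(1) = mex{} = 0
g(2) = mex{} = 0
g(3) = mex{0} = 1
g(4) = mex{0} = 1
g(5) = mex{0} = 1
g(6) = mex{0,1} = 2
g(7) = mex{0,1} = 2
g(8) = mex{0,1} = 2
g(9) = mex{1,2} = 0
g(10) = mex{1,2} = 0
So g(10) = 0.
By the Sprague-Grundy theorem, the Grundy value of a sum of independent games is the XOR of the component values.
Combined value = 1 XOR 0 = 1.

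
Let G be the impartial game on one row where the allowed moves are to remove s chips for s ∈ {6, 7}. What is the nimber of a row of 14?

Build the Grundy sequence with g(k) = mex{g(k−s) : s ∈ {6, 7}, s ≤ k}:
k:     0  1  2  3  4  5  6  7  8  9 10 11 12 13 14
g(k):  0  0  0  0  0  0  1  1  1  1  1  1  2  0  0
So g(14) = 0.

0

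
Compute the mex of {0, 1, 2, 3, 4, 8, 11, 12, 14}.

5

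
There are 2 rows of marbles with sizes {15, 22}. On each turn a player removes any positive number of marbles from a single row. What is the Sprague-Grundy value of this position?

25

Nim-sum: 15 ^ 22 = 25.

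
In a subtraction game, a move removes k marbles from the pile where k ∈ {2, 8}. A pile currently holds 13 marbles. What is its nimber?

1

Grundy values for subtraction set {2, 8}:
k:     0  1  2  3  4  5  6  7  8  9 10 11 12 13
g(k):  0  0  1  1  0  0  1  1  2  2  0  0  1  1
So g(13) = 1.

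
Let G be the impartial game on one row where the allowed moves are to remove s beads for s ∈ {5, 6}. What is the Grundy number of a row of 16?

1

Grundy values for subtraction set {5, 6}:
k:     0  1  2  3  4  5  6  7  8  9 10 11 12 13 14 15 16
g(k):  0  0  0  0  0  1  1  1  1  1  2  0  0  0  0  0  1
So g(16) = 1.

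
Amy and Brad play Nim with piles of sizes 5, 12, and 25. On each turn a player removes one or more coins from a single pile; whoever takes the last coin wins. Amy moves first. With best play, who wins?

Amy wins

Nim-sum: 5 ^ 12 ^ 25 = 16.
The nim-sum is 16 ≠ 0, so this is an N-position: the player to move can win; Amy has a winning move.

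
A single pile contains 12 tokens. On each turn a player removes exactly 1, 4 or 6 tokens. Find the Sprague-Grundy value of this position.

0

Build the Grundy sequence with g(k) = mex{g(k−s) : s ∈ {1, 4, 6}, s ≤ k}:
g(0) = mex{} = 0
g(1) = mex{0} = 1
g(2) = mex{1} = 0
g(3) = mex{0} = 1
g(4) = mex{0,1} = 2
g(5) = mex{1,2} = 0
g(6) = mex{0} = 1
g(7) = mex{1} = 0
g(8) = mex{0,2} = 1
g(9) = mex{0,1} = 2
g(10) = mex{1,2} = 0
g(11) = mex{0} = 1
g(12) = mex{1} = 0
So g(12) = 0.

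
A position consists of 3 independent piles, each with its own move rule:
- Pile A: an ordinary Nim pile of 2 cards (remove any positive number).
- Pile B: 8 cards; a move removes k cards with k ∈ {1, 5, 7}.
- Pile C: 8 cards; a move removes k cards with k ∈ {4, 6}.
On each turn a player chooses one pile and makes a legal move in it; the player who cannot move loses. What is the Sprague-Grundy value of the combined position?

0

Pile A is a plain Nim pile of size 2, so its Grundy value is 2.
Grundy values for pile B (subtraction set {1, 5, 7}):
g(0) = mex{} = 0
g(1) = mex{0} = 1
g(2) = mex{1} = 0
g(3) = mex{0} = 1
g(4) = mex{1} = 0
g(5) = mex{0} = 1
g(6) = mex{1} = 0
g(7) = mex{0} = 1
g(8) = mex{1} = 0
So g(8) = 0.
For pile C, compute g(0), g(1), … with moves {4, 6}:
g(0) = mex{} = 0
g(1) = mex{} = 0
g(2) = mex{} = 0
g(3) = mex{} = 0
g(4) = mex{0} = 1
g(5) = mex{0} = 1
g(6) = mex{0} = 1
g(7) = mex{0} = 1
g(8) = mex{0,1} = 2
So g(8) = 2.
The value of a disjunctive sum is the nim-sum of the parts.
Combined value = 2 ⊕ 0 ⊕ 2 = 0.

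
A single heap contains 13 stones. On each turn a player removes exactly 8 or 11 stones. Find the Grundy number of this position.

1

Grundy values for subtraction set {8, 11}:
g(0) = mex{} = 0
g(1) = mex{} = 0
g(2) = mex{} = 0
g(3) = mex{} = 0
g(4) = mex{} = 0
g(5) = mex{} = 0
g(6) = mex{} = 0
g(7) = mex{} = 0
g(8) = mex{0} = 1
g(9) = mex{0} = 1
g(10) = mex{0} = 1
g(11) = mex{0} = 1
g(12) = mex{0} = 1
g(13) = mex{0} = 1
So g(13) = 1.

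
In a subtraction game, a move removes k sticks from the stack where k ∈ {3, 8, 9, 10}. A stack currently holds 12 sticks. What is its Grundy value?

2

Build the Grundy sequence with g(k) = mex{g(k−s) : s ∈ {3, 8, 9, 10}, s ≤ k}:
k:     0  1  2  3  4  5  6  7  8  9 10 11 12
g(k):  0  0  0  1  1  1  0  0  2  1  1  3  2
So g(12) = 2.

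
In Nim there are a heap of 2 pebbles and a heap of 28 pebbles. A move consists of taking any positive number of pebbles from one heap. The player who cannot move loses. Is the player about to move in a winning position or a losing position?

Winning position

Nim-sum: 2 ⊕ 28 = 30.
The nim-sum is 30 ≠ 0, so this is an N-position: the player to move can win.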